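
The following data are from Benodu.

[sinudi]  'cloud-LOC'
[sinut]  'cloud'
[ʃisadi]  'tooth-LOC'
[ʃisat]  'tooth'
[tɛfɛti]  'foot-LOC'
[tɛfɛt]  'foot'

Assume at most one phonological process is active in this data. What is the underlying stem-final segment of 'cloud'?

/d/

'cloud' shows [d] ~ [t] at the end of the stem ([sinudi] vs [sinut]).
If /t/ were underlying and a rule turned it into [d] before the LOC suffix, 'foot' would also alternate; but it has [t] in both [tɛfɛti] and [tɛfɛt].
The alternation reflects word-final obstruent devoicing: voiced obstruents become voiceless word-finally. /d/ is underlying.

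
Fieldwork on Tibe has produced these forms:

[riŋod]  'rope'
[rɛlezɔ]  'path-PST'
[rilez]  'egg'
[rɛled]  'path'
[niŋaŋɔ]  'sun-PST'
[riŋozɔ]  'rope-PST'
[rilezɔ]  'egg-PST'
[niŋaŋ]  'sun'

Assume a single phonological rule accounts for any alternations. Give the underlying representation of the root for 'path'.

The stem for 'path' ends in [z] in [rɛlezɔ] but [d] in [rɛled].
Compare 'egg', with invariant [z] in [rilezɔ] and [rilez]: an analysis with underlying /z/ and a rule producing [d] in isolation would wrongly predict alternation here too.
The alternation reflects intervocalic spirantization: voiced stops become fricatives between vowels. /d/ is underlying.

/rɛled/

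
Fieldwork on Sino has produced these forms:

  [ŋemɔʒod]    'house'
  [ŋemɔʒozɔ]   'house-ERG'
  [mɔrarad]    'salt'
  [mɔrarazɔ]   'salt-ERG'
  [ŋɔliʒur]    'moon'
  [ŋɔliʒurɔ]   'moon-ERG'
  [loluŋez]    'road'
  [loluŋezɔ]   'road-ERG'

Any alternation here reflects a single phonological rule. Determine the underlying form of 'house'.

The stem for 'house' ends in [d] in [ŋemɔʒod] but [z] in [ŋemɔʒozɔ].
But 'road' keeps [z] in both environments ([loluŋez], [loluŋezɔ]), so there is no rule changing /z/ to [d] in isolation.
The underlying segment must be /d/; voiced stops become fricatives between vowels, yielding [z] there.
The underlying form of 'house' is therefore /ŋemɔʒod/.

/ŋemɔʒod/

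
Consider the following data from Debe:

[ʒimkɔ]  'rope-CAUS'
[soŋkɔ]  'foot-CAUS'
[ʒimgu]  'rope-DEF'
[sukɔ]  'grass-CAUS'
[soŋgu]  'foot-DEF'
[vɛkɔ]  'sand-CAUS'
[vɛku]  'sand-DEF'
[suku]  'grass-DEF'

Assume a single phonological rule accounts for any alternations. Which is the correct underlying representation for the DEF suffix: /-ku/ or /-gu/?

/-gu/

The DEF suffix surfaces as [-gu] and [-ku], depending on the final segment of the stem.
By contrast the CAUS suffix keeps its initial [k] throughout — that segment must be underlying.
So the underlying form is /-gu/, and voiced stops become voiceless after a vowel.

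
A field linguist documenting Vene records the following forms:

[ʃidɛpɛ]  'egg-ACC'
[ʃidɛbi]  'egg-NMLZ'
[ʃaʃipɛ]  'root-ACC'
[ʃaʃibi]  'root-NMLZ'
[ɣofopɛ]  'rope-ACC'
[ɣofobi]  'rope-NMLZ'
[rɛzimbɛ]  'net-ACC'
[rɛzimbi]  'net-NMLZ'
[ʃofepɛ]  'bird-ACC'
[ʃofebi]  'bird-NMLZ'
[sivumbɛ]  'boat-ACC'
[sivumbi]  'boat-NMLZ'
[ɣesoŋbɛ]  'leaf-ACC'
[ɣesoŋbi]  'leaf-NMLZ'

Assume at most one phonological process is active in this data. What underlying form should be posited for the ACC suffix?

/-pɛ/

The ACC suffix surfaces as [-bɛ] and [-pɛ], depending on the final segment of the stem.
By contrast the NMLZ suffix keeps its initial [b] throughout — that segment must be underlying.
So the underlying form is /-pɛ/, and voiceless stops become voiced after a nasal.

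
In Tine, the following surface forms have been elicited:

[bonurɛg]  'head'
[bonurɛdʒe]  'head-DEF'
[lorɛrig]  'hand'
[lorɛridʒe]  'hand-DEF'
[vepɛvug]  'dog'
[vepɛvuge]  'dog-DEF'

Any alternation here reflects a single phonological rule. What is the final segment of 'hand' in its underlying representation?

/dʒ/

'hand' shows [g] ~ [dʒ] at the end of the stem ([lorɛrig] vs [lorɛridʒe]).
Compare 'dog', with invariant [g] in [vepɛvug] and [vepɛvuge]: an analysis with underlying /g/ and a rule producing [dʒ] before the DEF suffix would wrongly predict alternation here too.
The underlying segment must be /dʒ/; palato-alveolar /dʒ/ becomes [g] when no front vowel follows, yielding [g] there.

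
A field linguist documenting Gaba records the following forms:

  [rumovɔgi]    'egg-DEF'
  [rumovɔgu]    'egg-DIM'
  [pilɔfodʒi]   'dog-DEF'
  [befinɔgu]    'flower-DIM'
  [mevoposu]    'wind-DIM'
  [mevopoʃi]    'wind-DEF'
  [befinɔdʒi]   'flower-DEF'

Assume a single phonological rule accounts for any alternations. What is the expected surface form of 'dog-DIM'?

The stem for 'flower' ends in [dʒ] in [befinɔdʒi] but [g] in [befinɔgu].
Compare 'egg', with invariant [g] in [rumovɔgi] and [rumovɔgu]: an analysis with underlying /g/ and a rule producing [dʒ] before the DEF suffix would wrongly predict alternation here too.
So /dʒ/ is underlying, and a rule of depalatalization — palato-alveolar /dʒ/ and /ʃ/ become [g] and [s] when no front vowel follows — gives [g].
From [pilɔfodʒi] the stem 'dog' is /pilɔfodʒ/; when no front vowel follows this yields [pilɔfogu].

[pilɔfogu]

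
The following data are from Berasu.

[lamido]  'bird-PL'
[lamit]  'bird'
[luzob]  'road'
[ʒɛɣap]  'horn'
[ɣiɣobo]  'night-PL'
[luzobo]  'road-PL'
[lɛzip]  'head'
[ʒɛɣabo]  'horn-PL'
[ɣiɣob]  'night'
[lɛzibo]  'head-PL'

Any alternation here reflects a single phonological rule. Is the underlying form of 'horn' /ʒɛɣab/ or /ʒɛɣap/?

/ʒɛɣap/

The stem for 'horn' ends in [p] in [ʒɛɣap] but [b] in [ʒɛɣabo].
But 'road' keeps [b] in both environments ([luzob], [luzobo]), so there is no rule changing /b/ to [p] in isolation.
The alternation reflects intervocalic voicing: voiceless stops become voiced between vowels. /p/ is underlying.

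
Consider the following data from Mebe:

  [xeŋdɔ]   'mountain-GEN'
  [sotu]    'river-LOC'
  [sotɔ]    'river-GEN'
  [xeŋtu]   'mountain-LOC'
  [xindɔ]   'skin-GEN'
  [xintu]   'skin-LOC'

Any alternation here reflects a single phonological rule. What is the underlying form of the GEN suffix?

/-dɔ/

The GEN morpheme has two allomorphs, [-dɔ] and [-tɔ].
The LOC suffix, which begins with [t], is invariant after every stem; so [t] is not altered by any rule here.
The GEN suffix is therefore /-dɔ/ underlyingly, with post-vocalic devoicing: voiced stops become voiceless after a vowel.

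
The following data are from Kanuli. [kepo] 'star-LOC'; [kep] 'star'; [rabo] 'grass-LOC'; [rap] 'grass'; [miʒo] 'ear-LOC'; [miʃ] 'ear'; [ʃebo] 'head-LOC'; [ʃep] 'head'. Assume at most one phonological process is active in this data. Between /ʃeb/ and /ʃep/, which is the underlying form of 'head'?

/ʃeb/

The stem for 'head' ends in [b] in [ʃebo] but [p] in [ʃep].
Compare 'star', with invariant [p] in [kepo] and [kep]: an analysis with underlying /p/ and a rule producing [b] before the LOC suffix would wrongly predict alternation here too.
The alternation reflects word-final obstruent devoicing: voiced obstruents become voiceless word-finally. /b/ is underlying.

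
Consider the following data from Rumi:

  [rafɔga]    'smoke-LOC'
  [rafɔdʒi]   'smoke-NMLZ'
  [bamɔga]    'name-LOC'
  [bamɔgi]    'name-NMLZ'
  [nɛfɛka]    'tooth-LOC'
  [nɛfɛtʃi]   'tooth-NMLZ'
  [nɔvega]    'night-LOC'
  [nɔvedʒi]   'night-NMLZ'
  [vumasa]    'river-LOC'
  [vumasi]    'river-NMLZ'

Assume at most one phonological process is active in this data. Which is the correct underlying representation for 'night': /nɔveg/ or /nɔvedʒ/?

'night' shows [g] ~ [dʒ] at the end of the stem ([nɔvega] vs [nɔvedʒi]).
If /g/ were underlying and a rule turned it into [dʒ] before the NMLZ suffix, 'name' would also alternate; but it has [g] in both [bamɔga] and [bamɔgi].
So /dʒ/ is underlying, and a rule of depalatalization — palato-alveolar /tʃ/ and /dʒ/ become [k] and [g] when no front vowel follows — gives [g].

/nɔvedʒ/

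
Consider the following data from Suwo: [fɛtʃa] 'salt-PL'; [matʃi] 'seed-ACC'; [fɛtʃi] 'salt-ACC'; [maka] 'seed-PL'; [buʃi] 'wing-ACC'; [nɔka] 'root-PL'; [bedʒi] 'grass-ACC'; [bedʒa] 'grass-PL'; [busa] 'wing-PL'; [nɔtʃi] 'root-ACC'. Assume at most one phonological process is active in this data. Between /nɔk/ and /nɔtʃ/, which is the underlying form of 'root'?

/nɔk/

The root 'root' surfaces as [nɔtʃi] and [nɔka], with a stem-final [tʃ] ~ [k] alternation.
But 'salt' keeps [tʃ] in both environments ([fɛtʃi], [fɛtʃa]), so there is no rule changing /tʃ/ to [k] before the PL suffix.
The alternation reflects palatalization before a front vowel: /k/ and /s/ become palato-alveolar [tʃ] and [ʃ] before a front vowel. /k/ is underlying.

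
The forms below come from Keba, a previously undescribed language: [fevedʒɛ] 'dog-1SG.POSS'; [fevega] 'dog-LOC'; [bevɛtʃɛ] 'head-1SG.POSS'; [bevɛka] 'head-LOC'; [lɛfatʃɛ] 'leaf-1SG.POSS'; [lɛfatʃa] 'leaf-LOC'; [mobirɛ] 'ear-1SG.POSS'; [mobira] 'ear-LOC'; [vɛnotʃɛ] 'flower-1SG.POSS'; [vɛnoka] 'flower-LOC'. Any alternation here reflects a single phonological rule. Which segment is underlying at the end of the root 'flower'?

In [vɛnotʃɛ] and [vɛnoka] the final segment of 'flower' alternates: [tʃ] ~ [k].
But 'leaf' keeps [tʃ] in both environments ([lɛfatʃɛ], [lɛfatʃa]), so there is no rule changing /tʃ/ to [k] before the LOC suffix.
The underlying segment must be /k/; /k/ and /g/ become palato-alveolar [tʃ] and [dʒ] before a front vowel, yielding [tʃ] there.

/k/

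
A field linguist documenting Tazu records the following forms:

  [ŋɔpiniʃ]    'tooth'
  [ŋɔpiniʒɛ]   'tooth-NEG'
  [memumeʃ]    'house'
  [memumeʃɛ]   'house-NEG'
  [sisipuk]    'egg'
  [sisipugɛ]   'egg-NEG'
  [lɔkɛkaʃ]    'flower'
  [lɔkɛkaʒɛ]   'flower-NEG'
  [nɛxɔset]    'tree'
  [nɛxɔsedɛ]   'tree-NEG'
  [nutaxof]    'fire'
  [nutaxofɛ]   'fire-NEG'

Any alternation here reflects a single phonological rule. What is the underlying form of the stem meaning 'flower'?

/lɔkɛkaʒ/

In [lɔkɛkaʃ] and [lɔkɛkaʒɛ] the final segment of 'flower' alternates: [ʃ] ~ [ʒ].
Compare 'house', with invariant [ʃ] in [memumeʃ] and [memumeʃɛ]: an analysis with underlying /ʃ/ and a rule producing [ʒ] before the NEG suffix would wrongly predict alternation here too.
The underlying segment must be /ʒ/; voiced obstruents become voiceless word-finally, yielding [ʃ] there.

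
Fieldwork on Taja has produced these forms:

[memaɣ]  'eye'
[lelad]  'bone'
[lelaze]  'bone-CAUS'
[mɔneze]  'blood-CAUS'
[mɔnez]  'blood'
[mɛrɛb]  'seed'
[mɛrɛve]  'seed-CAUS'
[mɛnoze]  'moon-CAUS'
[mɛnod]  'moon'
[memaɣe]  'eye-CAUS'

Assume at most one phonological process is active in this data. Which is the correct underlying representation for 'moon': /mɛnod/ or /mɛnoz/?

The stem for 'moon' ends in [z] in [mɛnoze] but [d] in [mɛnod].
But 'blood' keeps [z] in both environments ([mɔneze], [mɔnez]), so there is no rule changing /z/ to [d] in isolation.
So /d/ is underlying, and a rule of intervocalic spirantization — voiced stops become fricatives between vowels — gives [z].

/mɛnod/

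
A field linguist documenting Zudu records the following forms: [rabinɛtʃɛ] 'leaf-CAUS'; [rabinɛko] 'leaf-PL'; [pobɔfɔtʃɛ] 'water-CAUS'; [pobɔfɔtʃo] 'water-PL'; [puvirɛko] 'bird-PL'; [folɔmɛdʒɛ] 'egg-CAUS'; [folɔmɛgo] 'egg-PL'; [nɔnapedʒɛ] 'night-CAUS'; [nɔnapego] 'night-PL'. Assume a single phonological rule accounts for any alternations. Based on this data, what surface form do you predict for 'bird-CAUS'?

'leaf' shows [tʃ] ~ [k] at the end of the stem ([rabinɛtʃɛ] vs [rabinɛko]).
But 'water' keeps [tʃ] in both environments ([pobɔfɔtʃɛ], [pobɔfɔtʃo]), so there is no rule changing /tʃ/ to [k] before the PL suffix.
Therefore /k/ is basic and [tʃ] is derived by palatalization before a front vowel (/k/ and /g/ become palato-alveolar [tʃ] and [dʒ] before a front vowel).
The one attested form of 'bird', [puvirɛko], shows underlying /puvirɛk/. Applying the same rule before a front vowel gives [puvirɛtʃɛ].

[puvirɛtʃɛ]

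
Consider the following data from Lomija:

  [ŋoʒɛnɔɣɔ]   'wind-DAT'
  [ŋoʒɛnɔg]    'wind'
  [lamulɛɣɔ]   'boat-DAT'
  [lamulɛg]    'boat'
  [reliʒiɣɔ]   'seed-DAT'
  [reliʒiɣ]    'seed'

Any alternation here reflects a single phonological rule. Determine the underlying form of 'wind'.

In [ŋoʒɛnɔɣɔ] and [ŋoʒɛnɔg] the final segment of 'wind' alternates: [ɣ] ~ [g].
Compare 'seed', with invariant [ɣ] in [reliʒiɣɔ] and [reliʒiɣ]: an analysis with underlying /ɣ/ and a rule producing [g] in isolation would wrongly predict alternation here too.
Therefore /g/ is basic and [ɣ] is derived by intervocalic spirantization (voiced stops become fricatives between vowels).
Hence 'wind' is /ŋoʒɛnɔg/ underlyingly.

/ŋoʒɛnɔg/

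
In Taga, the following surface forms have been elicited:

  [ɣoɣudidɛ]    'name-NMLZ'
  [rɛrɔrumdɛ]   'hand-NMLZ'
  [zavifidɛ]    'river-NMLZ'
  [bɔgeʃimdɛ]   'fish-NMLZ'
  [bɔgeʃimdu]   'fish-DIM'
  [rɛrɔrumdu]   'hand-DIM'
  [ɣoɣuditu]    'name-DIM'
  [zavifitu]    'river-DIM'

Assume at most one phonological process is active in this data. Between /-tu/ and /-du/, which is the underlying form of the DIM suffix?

/-tu/

The DIM morpheme has two allomorphs, [-du] and [-tu].
By contrast the NMLZ suffix keeps its initial [d] throughout — that segment must be underlying.
The DIM suffix is therefore /-tu/ underlyingly, with post-nasal voicing: voiceless stops become voiced after a nasal.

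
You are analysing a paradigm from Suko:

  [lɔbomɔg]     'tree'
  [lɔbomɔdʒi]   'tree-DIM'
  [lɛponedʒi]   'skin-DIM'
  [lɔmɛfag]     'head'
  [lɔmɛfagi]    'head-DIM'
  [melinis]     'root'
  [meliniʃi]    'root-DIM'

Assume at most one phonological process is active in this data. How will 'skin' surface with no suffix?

The root 'tree' surfaces as [lɔbomɔg] and [lɔbomɔdʒi], with a stem-final [g] ~ [dʒ] alternation.
Compare 'head', with invariant [g] in [lɔmɛfag] and [lɔmɛfagi]: an analysis with underlying /g/ and a rule producing [dʒ] before the DIM suffix would wrongly predict alternation here too.
So /dʒ/ is underlying, and a rule of depalatalization — palato-alveolar /dʒ/ and /ʃ/ become [g] and [s] when no front vowel follows — gives [g].
The one attested form of 'skin', [lɛponedʒi], shows underlying /lɛponedʒ/. Applying the same rule when no front vowel follows gives [lɛponeg].

[lɛponeg]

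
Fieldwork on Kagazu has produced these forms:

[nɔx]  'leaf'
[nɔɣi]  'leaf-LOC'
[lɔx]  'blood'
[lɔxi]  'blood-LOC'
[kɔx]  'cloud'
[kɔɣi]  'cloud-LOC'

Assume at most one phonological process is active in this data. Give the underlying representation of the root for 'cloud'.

/kɔɣ/

In [kɔx] and [kɔɣi] the final segment of 'cloud' alternates: [x] ~ [ɣ].
The stem 'blood' ([lɔx], [lɔxi]) shows [x] unchanged in both environments, so [x] cannot be basic with [ɣ] derived before the LOC suffix.
The alternation reflects word-final obstruent devoicing: voiced obstruents become voiceless word-finally. /ɣ/ is underlying.
The underlying form of 'cloud' is therefore /kɔɣ/.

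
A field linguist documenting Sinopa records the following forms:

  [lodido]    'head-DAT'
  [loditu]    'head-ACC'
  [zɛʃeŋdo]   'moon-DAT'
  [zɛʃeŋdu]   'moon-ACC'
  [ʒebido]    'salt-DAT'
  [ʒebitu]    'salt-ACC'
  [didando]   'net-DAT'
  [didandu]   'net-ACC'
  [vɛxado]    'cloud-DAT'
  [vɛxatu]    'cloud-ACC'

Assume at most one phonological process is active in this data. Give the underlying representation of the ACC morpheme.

The ACC suffix surfaces as [-du] and [-tu], depending on the final segment of the stem.
The DAT suffix, which begins with [d], is invariant after every stem; so [d] is not altered by any rule here.
So the underlying form is /-tu/, and voiceless stops become voiced after a nasal.

/-tu/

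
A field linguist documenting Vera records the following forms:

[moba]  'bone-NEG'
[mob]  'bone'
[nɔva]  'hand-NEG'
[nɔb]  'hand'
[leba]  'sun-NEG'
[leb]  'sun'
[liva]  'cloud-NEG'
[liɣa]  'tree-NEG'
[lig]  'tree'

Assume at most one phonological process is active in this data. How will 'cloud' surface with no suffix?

The root 'hand' surfaces as [nɔva] and [nɔb], with a stem-final [v] ~ [b] alternation.
The stem 'bone' ([moba], [mob]) shows [b] unchanged in both environments, so [b] cannot be basic with [v] derived before the NEG suffix.
The underlying segment must be /v/; voiced fricatives become stops word-finally, yielding [b] there.
The one attested form of 'cloud', [liva], shows underlying /liv/. Applying the same rule word-finally gives [lib].

[lib]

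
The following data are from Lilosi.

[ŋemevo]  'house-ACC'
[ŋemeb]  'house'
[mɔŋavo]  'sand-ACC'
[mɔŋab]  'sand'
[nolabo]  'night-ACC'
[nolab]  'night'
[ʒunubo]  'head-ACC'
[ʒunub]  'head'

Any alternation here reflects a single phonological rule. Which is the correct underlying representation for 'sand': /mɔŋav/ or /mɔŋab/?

/mɔŋav/

The stem for 'sand' ends in [v] in [mɔŋavo] but [b] in [mɔŋab].
Compare 'head', with invariant [b] in [ʒunubo] and [ʒunub]: an analysis with underlying /b/ and a rule producing [v] before the ACC suffix would wrongly predict alternation here too.
The underlying segment must be /v/; voiced fricatives become stops word-finally, yielding [b] there.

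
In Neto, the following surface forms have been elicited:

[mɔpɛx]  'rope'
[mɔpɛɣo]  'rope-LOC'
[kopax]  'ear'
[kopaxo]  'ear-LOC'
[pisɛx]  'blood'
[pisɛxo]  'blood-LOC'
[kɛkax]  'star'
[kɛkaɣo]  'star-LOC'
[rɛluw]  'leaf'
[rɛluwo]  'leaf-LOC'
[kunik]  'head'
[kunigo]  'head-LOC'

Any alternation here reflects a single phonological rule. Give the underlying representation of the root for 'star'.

/kɛkaɣ/

'star' shows [x] ~ [ɣ] at the end of the stem ([kɛkax] vs [kɛkaɣo]).
The stem 'ear' ([kopax], [kopaxo]) shows [x] unchanged in both environments, so [x] cannot be basic with [ɣ] derived before the LOC suffix.
Therefore /ɣ/ is basic and [x] is derived by word-final obstruent devoicing (voiced obstruents become voiceless word-finally).
The underlying form of 'star' is therefore /kɛkaɣ/.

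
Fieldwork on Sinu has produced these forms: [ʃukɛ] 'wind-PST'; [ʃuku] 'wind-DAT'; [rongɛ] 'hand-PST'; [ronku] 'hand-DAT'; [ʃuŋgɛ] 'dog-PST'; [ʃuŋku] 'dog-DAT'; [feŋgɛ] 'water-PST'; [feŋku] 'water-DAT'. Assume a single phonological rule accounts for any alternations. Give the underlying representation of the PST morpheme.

The PST morpheme has two allomorphs, [-gɛ] and [-kɛ].
The DAT suffix, which begins with [k], is invariant after every stem; so [k] is not altered by any rule here.
The PST suffix is therefore /-gɛ/ underlyingly, with post-vocalic devoicing: voiced stops become voiceless after a vowel.

/-gɛ/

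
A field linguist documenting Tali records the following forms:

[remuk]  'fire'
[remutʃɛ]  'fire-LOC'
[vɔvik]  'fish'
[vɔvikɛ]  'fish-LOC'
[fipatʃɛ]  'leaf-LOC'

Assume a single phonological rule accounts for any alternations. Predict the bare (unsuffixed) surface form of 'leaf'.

[fipak]

In [remuk] and [remutʃɛ] the final segment of 'fire' alternates: [k] ~ [tʃ].
If /k/ were underlying and a rule turned it into [tʃ] before the LOC suffix, 'fish' would also alternate; but it has [k] in both [vɔvik] and [vɔvikɛ].
The alternation reflects depalatalization: palato-alveolar /tʃ/ becomes [k] when no front vowel follows. /tʃ/ is underlying.
From [fipatʃɛ] the stem 'leaf' is /fipatʃ/; when no front vowel follows this yields [fipak].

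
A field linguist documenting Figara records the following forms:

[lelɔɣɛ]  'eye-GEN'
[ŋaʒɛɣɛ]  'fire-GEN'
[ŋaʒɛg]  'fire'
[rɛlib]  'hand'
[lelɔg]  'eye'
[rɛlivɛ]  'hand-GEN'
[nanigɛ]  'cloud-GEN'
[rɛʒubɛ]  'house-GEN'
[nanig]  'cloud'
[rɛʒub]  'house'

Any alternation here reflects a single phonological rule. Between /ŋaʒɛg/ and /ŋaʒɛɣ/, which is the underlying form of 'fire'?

/ŋaʒɛɣ/

The root 'fire' surfaces as [ŋaʒɛg] and [ŋaʒɛɣɛ], with a stem-final [g] ~ [ɣ] alternation.
If /g/ were underlying and a rule turned it into [ɣ] before the GEN suffix, 'cloud' would also alternate; but it has [g] in both [nanig] and [nanigɛ].
Therefore /ɣ/ is basic and [g] is derived by word-final hardening (voiced fricatives become stops word-finally).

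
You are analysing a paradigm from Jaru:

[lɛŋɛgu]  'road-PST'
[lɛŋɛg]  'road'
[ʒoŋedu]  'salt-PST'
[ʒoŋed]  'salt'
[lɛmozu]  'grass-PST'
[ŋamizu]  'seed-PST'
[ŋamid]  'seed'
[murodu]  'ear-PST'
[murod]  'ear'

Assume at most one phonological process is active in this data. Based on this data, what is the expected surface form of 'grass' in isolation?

'seed' shows [z] ~ [d] at the end of the stem ([ŋamizu] vs [ŋamid]).
The stem 'salt' ([ʒoŋedu], [ʒoŋed]) shows [d] unchanged in both environments, so [d] cannot be basic with [z] derived before the PST suffix.
Therefore /z/ is basic and [d] is derived by word-final hardening (voiced fricatives become stops word-finally).
The one attested form of 'grass', [lɛmozu], shows underlying /lɛmoz/. Applying the same rule word-finally gives [lɛmod].

[lɛmod]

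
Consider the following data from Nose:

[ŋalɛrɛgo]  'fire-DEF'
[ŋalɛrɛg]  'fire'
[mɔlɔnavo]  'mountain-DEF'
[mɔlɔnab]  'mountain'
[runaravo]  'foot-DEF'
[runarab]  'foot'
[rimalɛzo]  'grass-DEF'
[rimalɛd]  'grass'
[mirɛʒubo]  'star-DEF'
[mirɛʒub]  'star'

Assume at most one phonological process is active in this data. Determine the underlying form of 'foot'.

/runarav/

'foot' shows [v] ~ [b] at the end of the stem ([runaravo] vs [runarab]).
The stem 'star' ([mirɛʒubo], [mirɛʒub]) shows [b] unchanged in both environments, so [b] cannot be basic with [v] derived before the DEF suffix.
Therefore /v/ is basic and [b] is derived by word-final hardening (voiced fricatives become stops word-finally).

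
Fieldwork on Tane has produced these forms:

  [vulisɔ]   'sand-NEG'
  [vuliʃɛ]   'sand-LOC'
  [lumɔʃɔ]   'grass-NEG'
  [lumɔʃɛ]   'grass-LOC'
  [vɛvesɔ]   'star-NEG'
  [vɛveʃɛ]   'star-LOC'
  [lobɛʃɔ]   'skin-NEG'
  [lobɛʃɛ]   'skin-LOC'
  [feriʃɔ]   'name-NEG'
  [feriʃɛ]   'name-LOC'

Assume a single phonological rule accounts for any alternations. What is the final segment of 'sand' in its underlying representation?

/s/

The stem for 'sand' ends in [s] in [vulisɔ] but [ʃ] in [vuliʃɛ].
But 'skin' keeps [ʃ] in both environments ([lobɛʃɔ], [lobɛʃɛ]), so there is no rule changing /ʃ/ to [s] before the NEG suffix.
The alternation reflects palatalization before a front vowel: /s/ becomes palato-alveolar [ʃ] before a front vowel. /s/ is underlying.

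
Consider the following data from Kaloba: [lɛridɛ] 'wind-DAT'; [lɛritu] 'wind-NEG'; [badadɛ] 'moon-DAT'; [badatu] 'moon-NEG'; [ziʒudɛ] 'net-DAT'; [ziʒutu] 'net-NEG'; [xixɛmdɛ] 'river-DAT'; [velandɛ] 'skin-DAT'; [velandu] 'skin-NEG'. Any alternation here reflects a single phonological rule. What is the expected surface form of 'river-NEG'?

[xixɛmdu]

The NEG suffix surfaces as [-du] and [-tu], depending on the final segment of the stem.
The DAT suffix, which begins with [d], is invariant after every stem; so [d] is not altered by any rule here.
So the underlying form is /-tu/, and voiceless stops become voiced after a nasal.
After 'river', which ends in a nasal, the suffix surfaces as [-du], giving [xixɛmdu].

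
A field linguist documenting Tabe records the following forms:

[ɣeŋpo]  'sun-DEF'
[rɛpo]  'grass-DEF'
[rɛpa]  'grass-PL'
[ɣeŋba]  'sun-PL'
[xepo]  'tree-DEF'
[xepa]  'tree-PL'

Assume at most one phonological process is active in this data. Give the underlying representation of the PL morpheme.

/-ba/

The PL suffix surfaces as [-ba] and [-pa], depending on the final segment of the stem.
The DEF suffix, which begins with [p], is invariant after every stem; so [p] is not altered by any rule here.
So the underlying form is /-ba/, and voiced stops become voiceless after a vowel.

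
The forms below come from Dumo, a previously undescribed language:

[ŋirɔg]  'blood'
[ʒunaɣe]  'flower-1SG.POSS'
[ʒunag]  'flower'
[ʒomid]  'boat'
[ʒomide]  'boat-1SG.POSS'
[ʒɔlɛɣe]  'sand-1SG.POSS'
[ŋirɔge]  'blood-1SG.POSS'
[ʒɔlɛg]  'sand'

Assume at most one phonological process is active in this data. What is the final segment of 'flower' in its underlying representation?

The stem for 'flower' ends in [ɣ] in [ʒunaɣe] but [g] in [ʒunag].
Compare 'blood', with invariant [g] in [ŋirɔge] and [ŋirɔg]: an analysis with underlying /g/ and a rule producing [ɣ] before the 1SG.POSS suffix would wrongly predict alternation here too.
The alternation reflects word-final hardening: voiced fricatives become stops word-finally. /ɣ/ is underlying.

/ɣ/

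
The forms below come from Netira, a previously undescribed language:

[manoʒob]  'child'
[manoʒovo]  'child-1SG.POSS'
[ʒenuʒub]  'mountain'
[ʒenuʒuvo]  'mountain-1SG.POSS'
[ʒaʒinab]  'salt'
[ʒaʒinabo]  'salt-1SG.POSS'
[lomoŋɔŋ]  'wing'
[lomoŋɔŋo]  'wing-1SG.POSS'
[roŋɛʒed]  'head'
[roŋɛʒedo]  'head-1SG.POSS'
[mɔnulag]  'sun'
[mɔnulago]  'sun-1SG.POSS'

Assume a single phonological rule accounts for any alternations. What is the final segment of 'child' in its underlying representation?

/v/

In [manoʒob] and [manoʒovo] the final segment of 'child' alternates: [b] ~ [v].
If /b/ were underlying and a rule turned it into [v] before the 1SG.POSS suffix, 'salt' would also alternate; but it has [b] in both [ʒaʒinab] and [ʒaʒinabo].
Therefore /v/ is basic and [b] is derived by word-final hardening (voiced fricatives become stops word-finally).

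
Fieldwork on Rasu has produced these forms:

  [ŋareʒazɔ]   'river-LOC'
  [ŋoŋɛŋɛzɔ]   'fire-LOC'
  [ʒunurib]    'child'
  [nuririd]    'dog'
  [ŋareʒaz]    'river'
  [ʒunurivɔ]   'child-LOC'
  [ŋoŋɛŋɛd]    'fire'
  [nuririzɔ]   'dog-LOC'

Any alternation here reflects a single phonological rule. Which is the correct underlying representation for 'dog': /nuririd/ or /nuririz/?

/nuririd/

The root 'dog' surfaces as [nuririd] and [nuririzɔ], with a stem-final [d] ~ [z] alternation.
The stem 'river' ([ŋareʒaz], [ŋareʒazɔ]) shows [z] unchanged in both environments, so [z] cannot be basic with [d] derived in isolation.
The alternation reflects intervocalic spirantization: voiced stops become fricatives between vowels. /d/ is underlying.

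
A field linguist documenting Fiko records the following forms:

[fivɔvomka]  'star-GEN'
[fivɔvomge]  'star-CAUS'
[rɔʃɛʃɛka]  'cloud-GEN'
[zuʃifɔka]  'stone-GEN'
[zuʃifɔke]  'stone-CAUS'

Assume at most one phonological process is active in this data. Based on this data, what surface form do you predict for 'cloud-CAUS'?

[rɔʃɛʃɛke]

The CAUS morpheme has two allomorphs, [-ge] and [-ke].
By contrast the GEN suffix keeps its initial [k] throughout — that segment must be underlying.
So the underlying form is /-ge/, and voiced stops become voiceless after a vowel.
After 'cloud', which ends in a vowel, the suffix surfaces as [-ke], giving [rɔʃɛʃɛke].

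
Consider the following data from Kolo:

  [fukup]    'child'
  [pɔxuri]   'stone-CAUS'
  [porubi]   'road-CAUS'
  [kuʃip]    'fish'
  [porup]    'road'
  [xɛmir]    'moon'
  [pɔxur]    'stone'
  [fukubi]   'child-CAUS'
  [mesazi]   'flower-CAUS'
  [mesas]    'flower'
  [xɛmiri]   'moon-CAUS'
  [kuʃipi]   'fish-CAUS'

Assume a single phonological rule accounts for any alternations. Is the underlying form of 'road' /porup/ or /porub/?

/porub/

The stem for 'road' ends in [p] in [porup] but [b] in [porubi].
The stem 'fish' ([kuʃip], [kuʃipi]) shows [p] unchanged in both environments, so [p] cannot be basic with [b] derived before the CAUS suffix.
So /b/ is underlying, and a rule of word-final obstruent devoicing — voiced obstruents become voiceless word-finally — gives [p].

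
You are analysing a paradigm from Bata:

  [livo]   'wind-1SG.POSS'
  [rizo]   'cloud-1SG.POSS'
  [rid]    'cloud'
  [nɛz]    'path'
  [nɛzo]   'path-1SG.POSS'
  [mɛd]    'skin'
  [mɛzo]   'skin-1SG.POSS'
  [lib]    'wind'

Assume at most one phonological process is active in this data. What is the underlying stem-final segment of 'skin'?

/d/

In [mɛzo] and [mɛd] the final segment of 'skin' alternates: [z] ~ [d].
But 'path' keeps [z] in both environments ([nɛzo], [nɛz]), so there is no rule changing /z/ to [d] in isolation.
Therefore /d/ is basic and [z] is derived by intervocalic spirantization (voiced stops become fricatives between vowels).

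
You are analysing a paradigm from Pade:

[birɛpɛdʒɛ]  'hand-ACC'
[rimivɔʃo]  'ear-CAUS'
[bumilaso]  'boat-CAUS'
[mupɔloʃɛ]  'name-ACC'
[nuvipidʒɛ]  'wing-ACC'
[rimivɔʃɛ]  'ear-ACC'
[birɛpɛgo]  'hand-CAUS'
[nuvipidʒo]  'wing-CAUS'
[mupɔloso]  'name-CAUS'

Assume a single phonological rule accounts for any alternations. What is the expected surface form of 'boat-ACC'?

In [mupɔloʃɛ] and [mupɔloso] the final segment of 'name' alternates: [ʃ] ~ [s].
The stem 'ear' ([rimivɔʃɛ], [rimivɔʃo]) shows [ʃ] unchanged in both environments, so [ʃ] cannot be basic with [s] derived before the CAUS suffix.
So /s/ is underlying, and a rule of palatalization before a front vowel — /g/ and /s/ become palato-alveolar [dʒ] and [ʃ] before a front vowel — gives [ʃ].
The one attested form of 'boat', [bumilaso], shows underlying /bumilas/. Applying the same rule before a front vowel gives [bumilaʃɛ].

[bumilaʃɛ]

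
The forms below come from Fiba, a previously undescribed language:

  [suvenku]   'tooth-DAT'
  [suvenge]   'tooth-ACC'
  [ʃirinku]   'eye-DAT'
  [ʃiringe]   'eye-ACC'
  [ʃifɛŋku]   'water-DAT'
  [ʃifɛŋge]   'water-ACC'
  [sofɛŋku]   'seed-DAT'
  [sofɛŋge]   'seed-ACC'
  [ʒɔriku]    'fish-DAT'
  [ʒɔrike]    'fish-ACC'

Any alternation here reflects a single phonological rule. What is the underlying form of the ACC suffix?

/-ge/

The ACC suffix surfaces as [-ge] and [-ke], depending on the final segment of the stem.
By contrast the DAT suffix keeps its initial [k] throughout — that segment must be underlying.
So the underlying form is /-ge/, and voiced stops become voiceless after a vowel.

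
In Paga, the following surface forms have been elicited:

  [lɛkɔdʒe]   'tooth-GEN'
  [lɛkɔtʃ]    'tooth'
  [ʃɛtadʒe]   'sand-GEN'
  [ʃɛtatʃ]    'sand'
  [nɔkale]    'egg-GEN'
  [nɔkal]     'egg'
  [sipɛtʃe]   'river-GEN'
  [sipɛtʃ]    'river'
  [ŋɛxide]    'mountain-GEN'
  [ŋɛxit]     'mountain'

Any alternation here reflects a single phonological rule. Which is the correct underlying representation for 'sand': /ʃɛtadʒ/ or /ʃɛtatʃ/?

/ʃɛtadʒ/

In [ʃɛtadʒe] and [ʃɛtatʃ] the final segment of 'sand' alternates: [dʒ] ~ [tʃ].
If /tʃ/ were underlying and a rule turned it into [dʒ] before the GEN suffix, 'river' would also alternate; but it has [tʃ] in both [sipɛtʃe] and [sipɛtʃ].
The alternation reflects word-final obstruent devoicing: voiced obstruents become voiceless word-finally. /dʒ/ is underlying.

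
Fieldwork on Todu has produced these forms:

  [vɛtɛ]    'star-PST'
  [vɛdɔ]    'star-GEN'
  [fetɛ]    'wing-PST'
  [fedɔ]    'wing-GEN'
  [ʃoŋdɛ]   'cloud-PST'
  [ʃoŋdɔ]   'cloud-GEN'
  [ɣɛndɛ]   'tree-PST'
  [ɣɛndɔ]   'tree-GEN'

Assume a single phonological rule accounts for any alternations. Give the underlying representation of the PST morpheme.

The PST suffix surfaces as [-dɛ] and [-tɛ], depending on the final segment of the stem.
By contrast the GEN suffix keeps its initial [d] throughout — that segment must be underlying.
The PST suffix is therefore /-tɛ/ underlyingly, with post-nasal voicing: voiceless stops become voiced after a nasal.

/-tɛ/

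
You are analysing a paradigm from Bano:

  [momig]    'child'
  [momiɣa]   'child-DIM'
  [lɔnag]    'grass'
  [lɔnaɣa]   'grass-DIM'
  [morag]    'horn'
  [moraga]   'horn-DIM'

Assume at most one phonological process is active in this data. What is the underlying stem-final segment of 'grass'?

/ɣ/

'grass' shows [g] ~ [ɣ] at the end of the stem ([lɔnag] vs [lɔnaɣa]).
The stem 'horn' ([morag], [moraga]) shows [g] unchanged in both environments, so [g] cannot be basic with [ɣ] derived before the DIM suffix.
The underlying segment must be /ɣ/; voiced fricatives become stops word-finally, yielding [g] there.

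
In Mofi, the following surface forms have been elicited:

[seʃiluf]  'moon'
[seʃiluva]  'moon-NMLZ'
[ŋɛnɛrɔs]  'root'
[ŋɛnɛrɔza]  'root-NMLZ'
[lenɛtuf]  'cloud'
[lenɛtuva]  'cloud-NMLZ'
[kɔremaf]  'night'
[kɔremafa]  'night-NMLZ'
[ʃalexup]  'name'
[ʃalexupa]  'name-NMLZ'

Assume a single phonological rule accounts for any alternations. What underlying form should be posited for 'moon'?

'moon' shows [f] ~ [v] at the end of the stem ([seʃiluf] vs [seʃiluva]).
Compare 'night', with invariant [f] in [kɔremaf] and [kɔremafa]: an analysis with underlying /f/ and a rule producing [v] before the NMLZ suffix would wrongly predict alternation here too.
Therefore /v/ is basic and [f] is derived by word-final obstruent devoicing (voiced obstruents become voiceless word-finally).
Hence 'moon' is /seʃiluv/ underlyingly.

/seʃiluv/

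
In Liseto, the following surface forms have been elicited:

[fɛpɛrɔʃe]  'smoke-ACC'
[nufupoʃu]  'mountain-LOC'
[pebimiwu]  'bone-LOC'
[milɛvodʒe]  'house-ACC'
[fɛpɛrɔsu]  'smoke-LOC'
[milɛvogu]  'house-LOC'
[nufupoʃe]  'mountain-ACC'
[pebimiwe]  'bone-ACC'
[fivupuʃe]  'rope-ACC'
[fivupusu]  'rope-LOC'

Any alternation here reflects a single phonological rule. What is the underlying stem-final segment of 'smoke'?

In [fɛpɛrɔsu] and [fɛpɛrɔʃe] the final segment of 'smoke' alternates: [s] ~ [ʃ].
If /ʃ/ were underlying and a rule turned it into [s] before the LOC suffix, 'mountain' would also alternate; but it has [ʃ] in both [nufupoʃu] and [nufupoʃe].
The underlying segment must be /s/; /g/ and /s/ become palato-alveolar [dʒ] and [ʃ] before a front vowel, yielding [ʃ] there.

/s/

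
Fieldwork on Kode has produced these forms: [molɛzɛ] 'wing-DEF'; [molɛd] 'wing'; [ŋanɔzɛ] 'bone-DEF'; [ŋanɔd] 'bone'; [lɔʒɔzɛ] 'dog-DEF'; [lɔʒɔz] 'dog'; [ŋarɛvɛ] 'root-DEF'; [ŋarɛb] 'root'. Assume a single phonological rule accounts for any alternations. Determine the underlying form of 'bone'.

The stem for 'bone' ends in [z] in [ŋanɔzɛ] but [d] in [ŋanɔd].
Compare 'dog', with invariant [z] in [lɔʒɔzɛ] and [lɔʒɔz]: an analysis with underlying /z/ and a rule producing [d] in isolation would wrongly predict alternation here too.
So /d/ is underlying, and a rule of intervocalic spirantization — voiced stops become fricatives between vowels — gives [z].

/ŋanɔd/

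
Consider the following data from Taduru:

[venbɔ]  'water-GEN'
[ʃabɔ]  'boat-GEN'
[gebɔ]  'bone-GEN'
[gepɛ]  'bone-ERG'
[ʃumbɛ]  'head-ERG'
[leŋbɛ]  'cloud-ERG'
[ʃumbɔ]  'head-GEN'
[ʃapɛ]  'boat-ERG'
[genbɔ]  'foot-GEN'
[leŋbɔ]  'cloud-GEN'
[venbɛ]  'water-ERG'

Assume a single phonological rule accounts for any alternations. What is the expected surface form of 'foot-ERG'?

The ERG suffix surfaces as [-bɛ] and [-pɛ], depending on the final segment of the stem.
The GEN suffix, which begins with [b], is invariant after every stem; so [b] is not altered by any rule here.
The ERG suffix is therefore /-pɛ/ underlyingly, with post-nasal voicing: voiceless stops become voiced after a nasal.
After 'foot', which ends in a nasal, the suffix surfaces as [-bɛ], giving [genbɛ].

[genbɛ]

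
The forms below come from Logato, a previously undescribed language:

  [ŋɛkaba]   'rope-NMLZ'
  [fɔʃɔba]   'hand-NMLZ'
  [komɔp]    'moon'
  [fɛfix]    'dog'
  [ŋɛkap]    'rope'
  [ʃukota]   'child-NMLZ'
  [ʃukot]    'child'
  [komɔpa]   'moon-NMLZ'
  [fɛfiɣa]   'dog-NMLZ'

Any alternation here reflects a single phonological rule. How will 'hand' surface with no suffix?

The root 'rope' surfaces as [ŋɛkaba] and [ŋɛkap], with a stem-final [b] ~ [p] alternation.
The stem 'moon' ([komɔpa], [komɔp]) shows [p] unchanged in both environments, so [p] cannot be basic with [b] derived before the NMLZ suffix.
The underlying segment must be /b/; voiced obstruents become voiceless word-finally, yielding [p] there.
The one attested form of 'hand', [fɔʃɔba], shows underlying /fɔʃɔb/. Applying the same rule word-finally gives [fɔʃɔp].

[fɔʃɔp]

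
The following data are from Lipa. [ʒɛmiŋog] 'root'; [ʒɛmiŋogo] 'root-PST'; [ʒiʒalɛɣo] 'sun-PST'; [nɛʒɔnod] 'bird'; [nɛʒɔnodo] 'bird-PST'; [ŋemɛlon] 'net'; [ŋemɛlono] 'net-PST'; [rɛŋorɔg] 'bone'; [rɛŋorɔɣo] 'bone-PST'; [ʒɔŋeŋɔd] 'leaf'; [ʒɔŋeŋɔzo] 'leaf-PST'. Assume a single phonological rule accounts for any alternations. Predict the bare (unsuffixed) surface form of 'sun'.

In [rɛŋorɔg] and [rɛŋorɔɣo] the final segment of 'bone' alternates: [g] ~ [ɣ].
But 'root' keeps [g] in both environments ([ʒɛmiŋog], [ʒɛmiŋogo]), so there is no rule changing /g/ to [ɣ] before the PST suffix.
The underlying segment must be /ɣ/; voiced fricatives become stops word-finally, yielding [g] there.
From [ʒiʒalɛɣo] the stem 'sun' is /ʒiʒalɛɣ/; word-finally this yields [ʒiʒalɛg].

[ʒiʒalɛg]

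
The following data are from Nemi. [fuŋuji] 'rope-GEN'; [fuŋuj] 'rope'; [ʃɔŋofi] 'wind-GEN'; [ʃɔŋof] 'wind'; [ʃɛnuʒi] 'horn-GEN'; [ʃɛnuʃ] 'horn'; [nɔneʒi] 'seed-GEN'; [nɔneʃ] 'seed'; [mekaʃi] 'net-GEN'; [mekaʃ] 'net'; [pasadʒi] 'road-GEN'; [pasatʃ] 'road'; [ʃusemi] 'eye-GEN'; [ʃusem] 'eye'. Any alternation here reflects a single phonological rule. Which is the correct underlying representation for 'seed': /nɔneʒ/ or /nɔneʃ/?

In [nɔneʒi] and [nɔneʃ] the final segment of 'seed' alternates: [ʒ] ~ [ʃ].
If /ʃ/ were underlying and a rule turned it into [ʒ] before the GEN suffix, 'net' would also alternate; but it has [ʃ] in both [mekaʃi] and [mekaʃ].
The underlying segment must be /ʒ/; voiced obstruents become voiceless word-finally, yielding [ʃ] there.

/nɔneʒ/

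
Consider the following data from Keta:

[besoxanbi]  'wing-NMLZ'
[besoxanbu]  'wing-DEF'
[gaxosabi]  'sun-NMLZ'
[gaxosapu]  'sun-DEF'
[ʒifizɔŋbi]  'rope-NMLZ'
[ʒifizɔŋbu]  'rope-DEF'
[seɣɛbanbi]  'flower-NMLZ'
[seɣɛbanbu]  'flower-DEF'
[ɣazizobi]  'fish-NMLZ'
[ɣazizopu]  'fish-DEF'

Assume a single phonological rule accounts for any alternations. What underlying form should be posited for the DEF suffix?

/-pu/

The DEF suffix surfaces as [-bu] and [-pu], depending on the final segment of the stem.
By contrast the NMLZ suffix keeps its initial [b] throughout — that segment must be underlying.
So the underlying form is /-pu/, and voiceless stops become voiced after a nasal.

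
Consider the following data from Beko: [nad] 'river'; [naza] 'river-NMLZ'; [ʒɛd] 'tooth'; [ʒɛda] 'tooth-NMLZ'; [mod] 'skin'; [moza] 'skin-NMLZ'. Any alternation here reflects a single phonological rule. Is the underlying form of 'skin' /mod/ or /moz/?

/moz/

In [mod] and [moza] the final segment of 'skin' alternates: [d] ~ [z].
If /d/ were underlying and a rule turned it into [z] before the NMLZ suffix, 'tooth' would also alternate; but it has [d] in both [ʒɛd] and [ʒɛda].
Therefore /z/ is basic and [d] is derived by word-final hardening (voiced fricatives become stops word-finally).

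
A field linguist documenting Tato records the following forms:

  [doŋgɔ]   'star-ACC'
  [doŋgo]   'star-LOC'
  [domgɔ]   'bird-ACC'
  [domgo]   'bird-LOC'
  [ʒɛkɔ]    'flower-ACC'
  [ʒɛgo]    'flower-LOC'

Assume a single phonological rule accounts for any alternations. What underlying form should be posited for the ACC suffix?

/-kɔ/

The ACC morpheme has two allomorphs, [-gɔ] and [-kɔ].
By contrast the LOC suffix keeps its initial [g] throughout — that segment must be underlying.
So the underlying form is /-kɔ/, and voiceless stops become voiced after a nasal.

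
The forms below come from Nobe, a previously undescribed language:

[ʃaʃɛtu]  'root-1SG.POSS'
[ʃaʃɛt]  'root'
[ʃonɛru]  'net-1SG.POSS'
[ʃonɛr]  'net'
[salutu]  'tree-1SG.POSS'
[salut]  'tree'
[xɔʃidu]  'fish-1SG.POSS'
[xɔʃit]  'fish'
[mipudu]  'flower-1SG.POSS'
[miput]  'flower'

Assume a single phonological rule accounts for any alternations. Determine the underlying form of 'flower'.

'flower' shows [d] ~ [t] at the end of the stem ([mipudu] vs [miput]).
If /t/ were underlying and a rule turned it into [d] before the 1SG.POSS suffix, 'root' would also alternate; but it has [t] in both [ʃaʃɛtu] and [ʃaʃɛt].
The underlying segment must be /d/; voiced obstruents become voiceless word-finally, yielding [t] there.

/mipud/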